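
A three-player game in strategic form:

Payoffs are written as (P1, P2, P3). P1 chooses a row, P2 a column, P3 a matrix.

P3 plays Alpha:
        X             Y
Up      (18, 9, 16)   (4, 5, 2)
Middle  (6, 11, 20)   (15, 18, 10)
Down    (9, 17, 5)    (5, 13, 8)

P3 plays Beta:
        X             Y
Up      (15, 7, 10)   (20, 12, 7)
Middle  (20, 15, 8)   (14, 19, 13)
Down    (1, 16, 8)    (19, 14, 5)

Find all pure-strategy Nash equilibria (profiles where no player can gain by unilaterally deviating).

(Up, X, Alpha): P1 gets 18, best alternative 9; P2 gets 9, best alternative 5; P3 gets 16, best alternative 10. No profitable deviation — NE.
(Up, X, Beta): P1 can switch to Middle (15 → 20). Not NE.
(Up, Y, Alpha): P1 can switch to Middle (4 → 15). Not NE.
(Up, Y, Beta): P1 gets 20, best alternative 19; P2 gets 12, best alternative 7; P3 gets 7, best alternative 2. No profitable deviation — NE.
(Middle, X, Alpha): P1 can switch to Up (6 → 18). Not NE.
(Middle, X, Beta): P2 can switch to Y (15 → 19). Not NE.
(Middle, Y, Alpha): P3 can switch to Beta (10 → 13). Not NE.
(Middle, Y, Beta): P1 can switch to Up (14 → 20). Not NE.
(Down, X, Alpha): P1 can switch to Up (9 → 18). Not NE.
(Down, X, Beta): P1 can switch to Up (1 → 15). Not NE.
(The remaining 2 profiles each have a profitable deviation by the same check.)

The pure Nash equilibria are (Up, X, Alpha) and (Up, Y, Beta).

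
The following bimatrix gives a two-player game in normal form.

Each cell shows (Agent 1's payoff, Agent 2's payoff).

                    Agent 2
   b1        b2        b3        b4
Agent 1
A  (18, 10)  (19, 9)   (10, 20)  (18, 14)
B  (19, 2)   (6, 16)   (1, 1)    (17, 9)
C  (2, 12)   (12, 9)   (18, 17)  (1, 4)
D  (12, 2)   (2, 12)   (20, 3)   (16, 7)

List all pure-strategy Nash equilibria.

There is no pure-strategy Nash equilibrium.

Agent 1 against b1: payoffs 18, 19, 2, 12 → best response B.
Agent 1 against b2: payoffs 19, 6, 12, 2 → best response A.
Agent 1 against b3: payoffs 10, 1, 18, 20 → best response D.
Agent 1 against b4: payoffs 18, 17, 1, 16 → best response A.
Agent 2 against A: payoffs 10, 9, 20, 14 → best response b3.
Agent 2 against B: payoffs 2, 16, 1, 9 → best response b2.
Agent 2 against C: payoffs 12, 9, 17, 4 → best response b3.
Agent 2 against D: payoffs 2, 12, 3, 7 → best response b2.
No profile is a mutual best response for all players.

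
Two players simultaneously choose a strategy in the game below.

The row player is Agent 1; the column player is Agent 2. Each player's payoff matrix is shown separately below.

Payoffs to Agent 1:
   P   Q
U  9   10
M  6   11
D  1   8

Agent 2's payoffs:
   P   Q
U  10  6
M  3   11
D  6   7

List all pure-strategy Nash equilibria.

(U, P); (M, Q)

(U, P): Agent 1 gets 9, best alternative 6; Agent 2 gets 10, best alternative 6. No profitable deviation — NE.
(U, Q): Agent 1 can switch to M (10 → 11). Not NE.
(M, P): Agent 1 can switch to U (6 → 9). Not NE.
(M, Q): Agent 1 gets 11, best alternative 10; Agent 2 gets 11, best alternative 3. No profitable deviation — NE.
(D, P): Agent 1 can switch to U (1 → 9). Not NE.
(D, Q): Agent 1 can switch to U (8 → 10). Not NE.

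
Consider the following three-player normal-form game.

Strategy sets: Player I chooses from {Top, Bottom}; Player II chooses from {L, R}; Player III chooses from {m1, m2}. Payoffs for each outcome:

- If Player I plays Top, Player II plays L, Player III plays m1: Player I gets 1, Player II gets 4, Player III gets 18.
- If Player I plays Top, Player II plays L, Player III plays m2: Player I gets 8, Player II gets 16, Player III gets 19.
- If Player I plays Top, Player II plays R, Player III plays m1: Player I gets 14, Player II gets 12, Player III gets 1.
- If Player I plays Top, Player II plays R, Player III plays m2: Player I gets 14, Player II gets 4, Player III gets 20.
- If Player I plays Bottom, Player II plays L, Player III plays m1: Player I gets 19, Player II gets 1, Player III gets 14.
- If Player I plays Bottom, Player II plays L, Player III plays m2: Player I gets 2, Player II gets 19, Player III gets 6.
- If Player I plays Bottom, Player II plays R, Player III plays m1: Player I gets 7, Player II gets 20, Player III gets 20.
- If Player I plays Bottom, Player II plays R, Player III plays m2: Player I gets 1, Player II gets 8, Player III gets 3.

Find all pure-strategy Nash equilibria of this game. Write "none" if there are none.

Pure NE: (Top, L, m2)

(Top, L, m1): Player I can switch to Bottom (1 → 19). Not NE.
(Top, L, m2): Player I gets 8, best alternative 2; Player II gets 16, best alternative 4; Player III gets 19, best alternative 18. No profitable deviation — NE.
(Top, R, m1): Player III can switch to m2 (1 → 20). Not NE.
(Top, R, m2): Player II can switch to L (4 → 16). Not NE.
(Bottom, L, m1): Player II can switch to R (1 → 20). Not NE.
(Bottom, L, m2): Player I can switch to Top (2 → 8). Not NE.
(Bottom, R, m1): Player I can switch to Top (7 → 14). Not NE.
(The remaining 1 profile has a profitable deviation by the same check.)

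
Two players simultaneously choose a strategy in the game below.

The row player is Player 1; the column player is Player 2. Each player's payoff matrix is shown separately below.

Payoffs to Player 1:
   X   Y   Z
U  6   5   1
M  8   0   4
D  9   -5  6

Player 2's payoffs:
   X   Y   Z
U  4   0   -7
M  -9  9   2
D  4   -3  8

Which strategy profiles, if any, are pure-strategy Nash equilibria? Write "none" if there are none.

Player 1 against X: payoffs 6, 8, 9 → best response D.
Player 1 against Y: payoffs 5, 0, -5 → best response U.
Player 1 against Z: payoffs 1, 4, 6 → best response D.
Player 2 against U: payoffs 4, 0, -7 → best response X.
Player 2 against M: payoffs -9, 9, 2 → best response Y.
Player 2 against D: payoffs 4, -3, 8 → best response Z.
Mutual best responses: (D, Z).

(D, Z)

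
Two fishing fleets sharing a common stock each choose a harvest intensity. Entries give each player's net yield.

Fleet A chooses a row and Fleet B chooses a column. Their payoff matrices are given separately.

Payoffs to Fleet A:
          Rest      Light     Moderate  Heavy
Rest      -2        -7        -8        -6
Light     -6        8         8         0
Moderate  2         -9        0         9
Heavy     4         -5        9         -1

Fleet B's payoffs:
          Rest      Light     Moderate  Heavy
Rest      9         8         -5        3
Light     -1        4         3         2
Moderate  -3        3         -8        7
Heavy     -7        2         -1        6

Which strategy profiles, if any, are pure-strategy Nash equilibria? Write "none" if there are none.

Pure-strategy Nash equilibria: (Light, Light); (Moderate, Heavy)

Check each profile: it is a Nash equilibrium iff no player can strictly gain by switching unilaterally.
(Rest, Rest): Fleet A can switch to Moderate (-2 → 2). Not NE.
(Rest, Light): Fleet A can switch to Light (-7 → 8). Not NE.
(Rest, Moderate): Fleet A can switch to Light (-8 → 8). Not NE.
(Rest, Heavy): Fleet A can switch to Light (-6 → 0). Not NE.
(Light, Rest): Fleet A can switch to Rest (-6 → -2). Not NE.
(Light, Light): Fleet A gets 8, best alternative -5; Fleet B gets 4, best alternative 3. No profitable deviation — NE.
(Light, Moderate): Fleet A can switch to Heavy (8 → 9). Not NE.
(Light, Heavy): Fleet A can switch to Moderate (0 → 9). Not NE.
(Moderate, Rest): Fleet A can switch to Heavy (2 → 4). Not NE.
(Moderate, Heavy): Fleet A gets 9, best alternative 0; Fleet B gets 7, best alternative 3. No profitable deviation — NE.
(The remaining 6 profiles each have a profitable deviation by the same check.)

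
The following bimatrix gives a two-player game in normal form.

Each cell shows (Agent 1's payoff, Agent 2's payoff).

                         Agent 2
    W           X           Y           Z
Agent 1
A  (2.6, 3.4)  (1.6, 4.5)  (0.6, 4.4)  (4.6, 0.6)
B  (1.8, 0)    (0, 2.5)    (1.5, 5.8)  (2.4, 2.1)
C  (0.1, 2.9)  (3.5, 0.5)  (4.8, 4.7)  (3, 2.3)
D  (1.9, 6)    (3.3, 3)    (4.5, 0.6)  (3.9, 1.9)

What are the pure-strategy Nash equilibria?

(C, Y)

Check each profile: it is a Nash equilibrium iff no player can strictly gain by switching unilaterally.
(A, W): Agent 2 can switch to X (3.4 → 4.5). Not NE.
(A, X): Agent 1 can switch to C (1.6 → 3.5). Not NE.
(A, Y): Agent 1 can switch to B (0.6 → 1.5). Not NE.
(A, Z): Agent 2 can switch to W (0.6 → 3.4). Not NE.
(B, W): Agent 1 can switch to A (1.8 → 2.6). Not NE.
(B, X): Agent 1 can switch to A (0 → 1.6). Not NE.
(B, Y): Agent 1 can switch to C (1.5 → 4.8). Not NE.
(B, Z): Agent 1 can switch to A (2.4 → 4.6). Not NE.
(C, W): Agent 1 can switch to A (0.1 → 2.6). Not NE.
(C, X): Agent 2 can switch to W (0.5 → 2.9). Not NE.
(C, Y): Agent 1 gets 4.8, best alternative 4.5; Agent 2 gets 4.7, best alternative 2.9. No profitable deviation — NE.
(C, Z): Agent 1 can switch to A (3 → 4.6). Not NE.
(D, W): Agent 1 can switch to A (1.9 → 2.6). Not NE.
(The remaining 3 profiles each have a profitable deviation by the same check.)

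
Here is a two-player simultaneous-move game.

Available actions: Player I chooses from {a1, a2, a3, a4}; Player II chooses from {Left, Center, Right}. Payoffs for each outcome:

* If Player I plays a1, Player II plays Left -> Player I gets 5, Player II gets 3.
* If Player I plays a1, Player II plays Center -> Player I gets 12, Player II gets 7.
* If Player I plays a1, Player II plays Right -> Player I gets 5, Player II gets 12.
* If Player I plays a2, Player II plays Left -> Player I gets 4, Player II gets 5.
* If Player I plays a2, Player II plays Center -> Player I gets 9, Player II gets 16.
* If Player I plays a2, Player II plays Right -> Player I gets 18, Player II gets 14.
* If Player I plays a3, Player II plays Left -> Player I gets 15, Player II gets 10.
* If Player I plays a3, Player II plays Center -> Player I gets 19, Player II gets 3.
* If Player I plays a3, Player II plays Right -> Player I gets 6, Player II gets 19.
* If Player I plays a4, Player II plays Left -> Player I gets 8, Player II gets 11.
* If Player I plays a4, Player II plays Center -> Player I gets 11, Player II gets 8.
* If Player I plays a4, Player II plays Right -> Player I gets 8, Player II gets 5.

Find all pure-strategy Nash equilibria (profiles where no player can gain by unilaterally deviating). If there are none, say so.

For each player, find the best response to each opponent profile; mutual best responses are the pure NE.
Player I against Left: payoffs 5, 4, 15, 8 → best response a3.
Player I against Center: payoffs 12, 9, 19, 11 → best response a3.
Player I against Right: payoffs 5, 18, 6, 8 → best response a2.
Player II against a1: payoffs 3, 7, 12 → best response Right.
Player II against a2: payoffs 5, 16, 14 → best response Center.
Player II against a3: payoffs 10, 3, 19 → best response Right.
Player II against a4: payoffs 11, 8, 5 → best response Left.
No profile is a mutual best response for all players.

There is no pure-strategy Nash equilibrium.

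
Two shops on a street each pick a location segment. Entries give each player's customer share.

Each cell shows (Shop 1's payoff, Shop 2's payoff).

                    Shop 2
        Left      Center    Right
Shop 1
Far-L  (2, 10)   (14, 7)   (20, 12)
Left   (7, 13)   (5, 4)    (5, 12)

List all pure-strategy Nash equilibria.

Pure-strategy Nash equilibria: (Far-L, Right), (Left, Left)

(Far-L, Left): Shop 1 can switch to Left (2 → 7). Not NE.
(Far-L, Center): Shop 2 can switch to Left (7 → 10). Not NE.
(Far-L, Right): Shop 1 gets 20, best alternative 5; Shop 2 gets 12, best alternative 10. No profitable deviation — NE.
(Left, Left): Shop 1 gets 7, best alternative 2; Shop 2 gets 13, best alternative 12. No profitable deviation — NE.
(Left, Center): Shop 1 can switch to Far-L (5 → 14). Not NE.
(Left, Right): Shop 1 can switch to Far-L (5 → 20). Not NE.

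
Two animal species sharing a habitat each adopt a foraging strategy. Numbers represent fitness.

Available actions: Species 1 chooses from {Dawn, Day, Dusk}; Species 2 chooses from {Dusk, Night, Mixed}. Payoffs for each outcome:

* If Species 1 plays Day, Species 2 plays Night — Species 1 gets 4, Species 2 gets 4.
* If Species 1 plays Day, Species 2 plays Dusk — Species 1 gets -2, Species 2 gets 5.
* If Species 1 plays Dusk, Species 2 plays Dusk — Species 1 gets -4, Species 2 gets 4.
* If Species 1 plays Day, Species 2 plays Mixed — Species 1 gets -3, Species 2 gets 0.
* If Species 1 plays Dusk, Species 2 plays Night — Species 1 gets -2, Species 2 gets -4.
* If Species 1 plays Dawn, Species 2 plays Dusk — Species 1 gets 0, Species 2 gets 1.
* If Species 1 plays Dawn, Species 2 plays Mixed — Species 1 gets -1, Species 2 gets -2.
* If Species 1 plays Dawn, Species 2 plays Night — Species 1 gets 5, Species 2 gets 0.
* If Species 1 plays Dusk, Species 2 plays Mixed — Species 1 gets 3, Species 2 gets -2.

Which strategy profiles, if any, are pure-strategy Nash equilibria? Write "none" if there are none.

The unique pure-strategy Nash equilibrium is (Dawn, Dusk).

(Dawn, Dusk): Species 1 gets 0, best alternative -2; Species 2 gets 1, best alternative 0. No profitable deviation — NE.
(Dawn, Night): Species 2 can switch to Dusk (0 → 1). Not NE.
(Dawn, Mixed): Species 1 can switch to Dusk (-1 → 3). Not NE.
(Day, Dusk): Species 1 can switch to Dawn (-2 → 0). Not NE.
(Day, Night): Species 1 can switch to Dawn (4 → 5). Not NE.
(Day, Mixed): Species 1 can switch to Dawn (-3 → -1). Not NE.
(Dusk, Dusk): Species 1 can switch to Dawn (-4 → 0). Not NE.
(Dusk, Night): Species 1 can switch to Dawn (-2 → 5). Not NE.
(Dusk, Mixed): Species 2 can switch to Dusk (-2 → 4). Not NE.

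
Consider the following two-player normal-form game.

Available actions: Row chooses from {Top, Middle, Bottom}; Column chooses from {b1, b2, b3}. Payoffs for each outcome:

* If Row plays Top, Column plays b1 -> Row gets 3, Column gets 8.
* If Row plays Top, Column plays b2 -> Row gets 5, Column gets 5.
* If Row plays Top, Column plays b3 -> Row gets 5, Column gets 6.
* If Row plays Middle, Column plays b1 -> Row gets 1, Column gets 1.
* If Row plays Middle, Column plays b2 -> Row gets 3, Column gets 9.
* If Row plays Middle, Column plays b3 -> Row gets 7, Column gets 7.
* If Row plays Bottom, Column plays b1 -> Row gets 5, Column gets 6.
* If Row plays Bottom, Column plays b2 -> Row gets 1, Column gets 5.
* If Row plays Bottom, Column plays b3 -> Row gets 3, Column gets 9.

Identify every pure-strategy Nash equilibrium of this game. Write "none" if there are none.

(Top, b1): Row can switch to Bottom (3 → 5). Not NE.
(Top, b2): Column can switch to b1 (5 → 8). Not NE.
(Top, b3): Row can switch to Middle (5 → 7). Not NE.
(Middle, b1): Row can switch to Top (1 → 3). Not NE.
(Middle, b2): Row can switch to Top (3 → 5). Not NE.
(Middle, b3): Column can switch to b2 (7 → 9). Not NE.
(The remaining 3 profiles each have a profitable deviation by the same check.)

No pure-strategy Nash equilibrium.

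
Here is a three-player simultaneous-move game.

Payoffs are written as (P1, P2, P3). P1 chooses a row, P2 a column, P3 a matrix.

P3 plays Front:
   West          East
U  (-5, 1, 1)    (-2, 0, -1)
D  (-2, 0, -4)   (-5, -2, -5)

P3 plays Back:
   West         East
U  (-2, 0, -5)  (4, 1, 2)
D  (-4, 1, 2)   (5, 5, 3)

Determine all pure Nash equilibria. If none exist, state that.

The unique pure-strategy Nash equilibrium is (D, East, Back).

(U, West, Front): P1 can switch to D (-5 → -2). Not NE.
(U, West, Back): P2 can switch to East (0 → 1). Not NE.
(U, East, Front): P2 can switch to West (0 → 1). Not NE.
(U, East, Back): P1 can switch to D (4 → 5). Not NE.
(D, West, Front): P3 can switch to Back (-4 → 2). Not NE.
(D, West, Back): P1 can switch to U (-4 → -2). Not NE.
(D, East, Front): P1 can switch to U (-5 → -2). Not NE.
(D, East, Back): P1 gets 5, best alternative 4; P2 gets 5, best alternative 1; P3 gets 3, best alternative -5. No profitable deviation — NE.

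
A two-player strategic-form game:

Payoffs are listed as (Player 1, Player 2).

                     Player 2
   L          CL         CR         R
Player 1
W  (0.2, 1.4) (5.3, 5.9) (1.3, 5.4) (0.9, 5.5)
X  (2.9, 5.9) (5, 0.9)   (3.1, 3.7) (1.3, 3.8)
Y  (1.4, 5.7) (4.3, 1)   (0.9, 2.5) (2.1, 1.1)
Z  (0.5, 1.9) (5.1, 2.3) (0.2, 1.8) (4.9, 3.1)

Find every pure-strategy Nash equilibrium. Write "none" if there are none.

The pure Nash equilibria are (W, CL) and (X, L) and (Z, R).

(W, L): Player 1 can switch to X (0.2 → 2.9). Not NE.
(W, CL): Player 1 gets 5.3, best alternative 5.1; Player 2 gets 5.9, best alternative 5.5. No profitable deviation — NE.
(W, CR): Player 1 can switch to X (1.3 → 3.1). Not NE.
(W, R): Player 1 can switch to X (0.9 → 1.3). Not NE.
(X, L): Player 1 gets 2.9, best alternative 1.4; Player 2 gets 5.9, best alternative 3.8. No profitable deviation — NE.
(X, CL): Player 1 can switch to W (5 → 5.3). Not NE.
(X, CR): Player 2 can switch to L (3.7 → 5.9). Not NE.
(X, R): Player 1 can switch to Y (1.3 → 2.1). Not NE.
(Y, L): Player 1 can switch to X (1.4 → 2.9). Not NE.
(Y, CL): Player 1 can switch to W (4.3 → 5.3). Not NE.
(Y, CR): Player 1 can switch to W (0.9 → 1.3). Not NE.
(Y, R): Player 1 can switch to Z (2.1 → 4.9). Not NE.
(Z, L): Player 1 can switch to X (0.5 → 2.9). Not NE.
(Z, CL): Player 1 can switch to W (5.1 → 5.3). Not NE.
(Z, R): Player 1 gets 4.9, best alternative 2.1; Player 2 gets 3.1, best alternative 2.3. No profitable deviation — NE.
(The remaining 1 profile has a profitable deviation by the same check.)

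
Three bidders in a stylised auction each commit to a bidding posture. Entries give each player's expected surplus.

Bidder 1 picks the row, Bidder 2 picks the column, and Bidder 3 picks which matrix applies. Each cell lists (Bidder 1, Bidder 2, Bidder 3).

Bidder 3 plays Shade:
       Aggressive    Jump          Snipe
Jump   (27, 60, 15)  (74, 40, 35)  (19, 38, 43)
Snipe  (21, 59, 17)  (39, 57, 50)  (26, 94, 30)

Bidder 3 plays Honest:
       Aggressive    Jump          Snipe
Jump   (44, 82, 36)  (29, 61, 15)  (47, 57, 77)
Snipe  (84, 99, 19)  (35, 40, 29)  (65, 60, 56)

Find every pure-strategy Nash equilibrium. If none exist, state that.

Pure NE: (Snipe, Aggressive, Honest)

Check each profile: it is a Nash equilibrium iff no player can strictly gain by switching unilaterally.
(Jump, Aggressive, Shade): Bidder 3 can switch to Honest (15 → 36). Not NE.
(Jump, Aggressive, Honest): Bidder 1 can switch to Snipe (44 → 84). Not NE.
(Jump, Jump, Shade): Bidder 2 can switch to Aggressive (40 → 60). Not NE.
(Jump, Jump, Honest): Bidder 1 can switch to Snipe (29 → 35). Not NE.
(Jump, Snipe, Shade): Bidder 1 can switch to Snipe (19 → 26). Not NE.
(Jump, Snipe, Honest): Bidder 1 can switch to Snipe (47 → 65). Not NE.
(Snipe, Aggressive, Shade): Bidder 1 can switch to Jump (21 → 27). Not NE.
(Snipe, Aggressive, Honest): Bidder 1 gets 84, best alternative 44; Bidder 2 gets 99, best alternative 60; Bidder 3 gets 19, best alternative 17. No profitable deviation — NE.
(Snipe, Jump, Shade): Bidder 1 can switch to Jump (39 → 74). Not NE.
(Snipe, Jump, Honest): Bidder 2 can switch to Aggressive (40 → 99). Not NE.
(Snipe, Snipe, Shade): Bidder 3 can switch to Honest (30 → 56). Not NE.
(The remaining 1 profile has a profitable deviation by the same check.)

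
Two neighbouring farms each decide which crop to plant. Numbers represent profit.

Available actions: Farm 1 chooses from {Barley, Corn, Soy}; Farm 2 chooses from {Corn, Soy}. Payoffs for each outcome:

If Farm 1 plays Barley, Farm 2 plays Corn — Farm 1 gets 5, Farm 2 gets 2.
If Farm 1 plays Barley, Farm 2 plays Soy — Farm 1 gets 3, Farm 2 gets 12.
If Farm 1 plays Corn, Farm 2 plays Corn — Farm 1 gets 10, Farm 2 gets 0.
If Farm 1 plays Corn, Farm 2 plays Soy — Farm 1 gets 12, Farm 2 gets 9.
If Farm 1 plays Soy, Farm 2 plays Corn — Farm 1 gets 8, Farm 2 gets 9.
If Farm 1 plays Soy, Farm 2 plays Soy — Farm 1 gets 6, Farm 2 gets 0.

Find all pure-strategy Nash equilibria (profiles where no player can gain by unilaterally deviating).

Farm 1 against Corn: payoffs 5, 10, 8 → best response Corn.
Farm 1 against Soy: payoffs 3, 12, 6 → best response Corn.
Farm 2 against Barley: payoffs 2, 12 → best response Soy.
Farm 2 against Corn: payoffs 0, 9 → best response Soy.
Farm 2 against Soy: payoffs 9, 0 → best response Corn.
Mutual best responses: (Corn, Soy).

(Corn, Soy)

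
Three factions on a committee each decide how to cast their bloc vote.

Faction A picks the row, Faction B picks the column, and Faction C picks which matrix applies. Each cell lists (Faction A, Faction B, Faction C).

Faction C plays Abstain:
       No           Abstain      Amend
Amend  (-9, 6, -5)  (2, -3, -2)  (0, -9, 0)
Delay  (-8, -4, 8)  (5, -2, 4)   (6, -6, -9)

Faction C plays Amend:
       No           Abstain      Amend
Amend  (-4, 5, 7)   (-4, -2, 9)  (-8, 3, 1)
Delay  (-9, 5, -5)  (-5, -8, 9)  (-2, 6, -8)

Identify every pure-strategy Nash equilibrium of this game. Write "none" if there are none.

(Amend, No, Abstain): Faction A can switch to Delay (-9 → -8). Not NE.
(Amend, No, Amend): Faction A gets -4, best alternative -9; Faction B gets 5, best alternative 3; Faction C gets 7, best alternative -5. No profitable deviation — NE.
(Amend, Abstain, Abstain): Faction A can switch to Delay (2 → 5). Not NE.
(Amend, Abstain, Amend): Faction B can switch to No (-2 → 5). Not NE.
(Amend, Amend, Abstain): Faction A can switch to Delay (0 → 6). Not NE.
(Amend, Amend, Amend): Faction A can switch to Delay (-8 → -2). Not NE.
(Delay, No, Abstain): Faction B can switch to Abstain (-4 → -2). Not NE.
(Delay, No, Amend): Faction A can switch to Amend (-9 → -4). Not NE.
(Delay, Abstain, Abstain): Faction C can switch to Amend (4 → 9). Not NE.
(Delay, Abstain, Amend): Faction A can switch to Amend (-5 → -4). Not NE.
(Delay, Amend, Abstain): Faction B can switch to No (-6 → -4). Not NE.
(Delay, Amend, Amend): Faction A gets -2, best alternative -8; Faction B gets 6, best alternative 5; Faction C gets -8, best alternative -9. No profitable deviation — NE.

Pure-strategy Nash equilibria: (Amend, No, Amend); (Delay, Amend, Amend)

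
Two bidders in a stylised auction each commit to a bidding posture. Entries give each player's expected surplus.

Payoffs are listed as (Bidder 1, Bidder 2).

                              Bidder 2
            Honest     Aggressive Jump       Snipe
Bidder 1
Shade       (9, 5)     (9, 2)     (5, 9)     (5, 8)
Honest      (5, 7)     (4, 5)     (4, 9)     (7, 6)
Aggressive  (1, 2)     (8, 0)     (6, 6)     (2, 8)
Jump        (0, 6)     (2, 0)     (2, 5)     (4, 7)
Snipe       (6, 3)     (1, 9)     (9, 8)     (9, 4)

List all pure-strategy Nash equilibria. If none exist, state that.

Mark each player's best response to every combination of opponents' strategies; a profile where every player is best-responding is a pure Nash equilibrium.
Bidder 1 against Honest: payoffs 9, 5, 1, 0, 6 → best response Shade.
Bidder 1 against Aggressive: payoffs 9, 4, 8, 2, 1 → best response Shade.
Bidder 1 against Jump: payoffs 5, 4, 6, 2, 9 → best response Snipe.
Bidder 1 against Snipe: payoffs 5, 7, 2, 4, 9 → best response Snipe.
Bidder 2 against Shade: payoffs 5, 2, 9, 8 → best response Jump.
Bidder 2 against Honest: payoffs 7, 5, 9, 6 → best response Jump.
Bidder 2 against Aggressive: payoffs 2, 0, 6, 8 → best response Snipe.
Bidder 2 against Jump: payoffs 6, 0, 5, 7 → best response Snipe.
Bidder 2 against Snipe: payoffs 3, 9, 8, 4 → best response Aggressive.
No profile is a mutual best response for all players.

No pure-strategy Nash equilibrium.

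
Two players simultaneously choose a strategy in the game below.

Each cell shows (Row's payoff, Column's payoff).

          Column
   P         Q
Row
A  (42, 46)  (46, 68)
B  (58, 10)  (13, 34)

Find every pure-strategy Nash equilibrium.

For each player, find the best response to each opponent profile; mutual best responses are the pure NE.
Row against P: payoffs 42, 58 → best response B.
Row against Q: payoffs 46, 13 → best response A.
Column against A: payoffs 46, 68 → best response Q.
Column against B: payoffs 10, 34 → best response Q.
Mutual best responses: (A, Q).

Pure NE: (A, Q)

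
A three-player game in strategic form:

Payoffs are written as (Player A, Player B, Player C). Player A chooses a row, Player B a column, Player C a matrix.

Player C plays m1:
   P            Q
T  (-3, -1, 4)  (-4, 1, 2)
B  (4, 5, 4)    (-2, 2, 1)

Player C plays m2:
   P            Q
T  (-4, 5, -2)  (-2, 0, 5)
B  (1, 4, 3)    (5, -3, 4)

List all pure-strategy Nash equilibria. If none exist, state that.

Pure NE: (B, P, m1)

Player A against (P, m1): payoffs -3, 4 → best response B.
Player A against (P, m2): payoffs -4, 1 → best response B.
Player A against (Q, m1): payoffs -4, -2 → best response B.
Player A against (Q, m2): payoffs -2, 5 → best response B.
Player B against (T, m1): payoffs -1, 1 → best response Q.
Player B against (T, m2): payoffs 5, 0 → best response P.
Player B against (B, m1): payoffs 5, 2 → best response P.
Player B against (B, m2): payoffs 4, -3 → best response P.
Player C against (T, P): payoffs 4, -2 → best response m1.
Player C against (T, Q): payoffs 2, 5 → best response m2.
Player C against (B, P): payoffs 4, 3 → best response m1.
Player C against (B, Q): payoffs 1, 4 → best response m2.
Mutual best responses: (B, P, m1).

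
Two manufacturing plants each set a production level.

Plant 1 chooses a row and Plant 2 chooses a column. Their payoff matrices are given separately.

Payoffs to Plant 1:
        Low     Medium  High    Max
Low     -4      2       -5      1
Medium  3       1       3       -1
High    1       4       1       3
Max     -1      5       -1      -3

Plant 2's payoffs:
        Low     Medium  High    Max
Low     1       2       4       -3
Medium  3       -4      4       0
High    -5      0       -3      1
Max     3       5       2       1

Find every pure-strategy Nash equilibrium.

Pure-strategy Nash equilibria: (Medium, High) and (High, Max) and (Max, Medium)

(Low, Low): Plant 1 can switch to Medium (-4 → 3). Not NE.
(Low, Medium): Plant 1 can switch to High (2 → 4). Not NE.
(Low, High): Plant 1 can switch to Medium (-5 → 3). Not NE.
(Low, Max): Plant 1 can switch to High (1 → 3). Not NE.
(Medium, Low): Plant 2 can switch to High (3 → 4). Not NE.
(Medium, Medium): Plant 1 can switch to Low (1 → 2). Not NE.
(Medium, High): Plant 1 gets 3, best alternative 1; Plant 2 gets 4, best alternative 3. No profitable deviation — NE.
(Medium, Max): Plant 1 can switch to Low (-1 → 1). Not NE.
(High, Low): Plant 1 can switch to Medium (1 → 3). Not NE.
(High, Medium): Plant 1 can switch to Max (4 → 5). Not NE.
(High, High): Plant 1 can switch to Medium (1 → 3). Not NE.
(High, Max): Plant 1 gets 3, best alternative 1; Plant 2 gets 1, best alternative 0. No profitable deviation — NE.
(Max, Medium): Plant 1 gets 5, best alternative 4; Plant 2 gets 5, best alternative 3. No profitable deviation — NE.
(The remaining 3 profiles each have a profitable deviation by the same check.)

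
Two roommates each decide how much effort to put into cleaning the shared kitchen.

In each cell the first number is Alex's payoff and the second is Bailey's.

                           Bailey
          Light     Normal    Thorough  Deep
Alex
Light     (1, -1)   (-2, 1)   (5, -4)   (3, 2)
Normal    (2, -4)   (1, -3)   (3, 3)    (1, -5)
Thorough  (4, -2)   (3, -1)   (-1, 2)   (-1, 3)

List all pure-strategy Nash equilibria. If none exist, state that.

Mark each player's best response to every combination of opponents' strategies; a profile where every player is best-responding is a pure Nash equilibrium.
Alex against Light: payoffs 1, 2, 4 → best response Thorough.
Alex against Normal: payoffs -2, 1, 3 → best response Thorough.
Alex against Thorough: payoffs 5, 3, -1 → best response Light.
Alex against Deep: payoffs 3, 1, -1 → best response Light.
Bailey against Light: payoffs -1, 1, -4, 2 → best response Deep.
Bailey against Normal: payoffs -4, -3, 3, -5 → best response Thorough.
Bailey against Thorough: payoffs -2, -1, 2, 3 → best response Deep.
Mutual best responses: (Light, Deep).

(Light, Deep)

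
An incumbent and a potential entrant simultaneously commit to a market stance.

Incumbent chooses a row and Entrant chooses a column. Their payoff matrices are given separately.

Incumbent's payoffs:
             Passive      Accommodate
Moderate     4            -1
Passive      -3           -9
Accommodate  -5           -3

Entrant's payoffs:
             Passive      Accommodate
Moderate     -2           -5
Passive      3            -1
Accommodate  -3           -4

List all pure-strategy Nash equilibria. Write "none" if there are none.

Check each profile: it is a Nash equilibrium iff no player can strictly gain by switching unilaterally.
(Moderate, Passive): Incumbent gets 4, best alternative -3; Entrant gets -2, best alternative -5. No profitable deviation — NE.
(Moderate, Accommodate): Entrant can switch to Passive (-5 → -2). Not NE.
(Passive, Passive): Incumbent can switch to Moderate (-3 → 4). Not NE.
(Passive, Accommodate): Incumbent can switch to Moderate (-9 → -1). Not NE.
(Accommodate, Passive): Incumbent can switch to Moderate (-5 → 4). Not NE.
(Accommodate, Accommodate): Incumbent can switch to Moderate (-3 → -1). Not NE.

The unique pure-strategy Nash equilibrium is (Moderate, Passive).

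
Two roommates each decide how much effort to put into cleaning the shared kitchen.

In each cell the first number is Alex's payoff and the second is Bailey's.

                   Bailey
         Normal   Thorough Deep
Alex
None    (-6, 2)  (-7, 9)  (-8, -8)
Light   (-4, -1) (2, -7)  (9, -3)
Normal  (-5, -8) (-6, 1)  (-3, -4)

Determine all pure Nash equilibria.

Pure NE: (Light, Normal)

Mark each player's best response to every combination of opponents' strategies; a profile where every player is best-responding is a pure Nash equilibrium.
Alex against Normal: payoffs -6, -4, -5 → best response Light.
Alex against Thorough: payoffs -7, 2, -6 → best response Light.
Alex against Deep: payoffs -8, 9, -3 → best response Light.
Bailey against None: payoffs 2, 9, -8 → best response Thorough.
Bailey against Light: payoffs -1, -7, -3 → best response Normal.
Bailey against Normal: payoffs -8, 1, -4 → best response Thorough.
Mutual best responses: (Light, Normal).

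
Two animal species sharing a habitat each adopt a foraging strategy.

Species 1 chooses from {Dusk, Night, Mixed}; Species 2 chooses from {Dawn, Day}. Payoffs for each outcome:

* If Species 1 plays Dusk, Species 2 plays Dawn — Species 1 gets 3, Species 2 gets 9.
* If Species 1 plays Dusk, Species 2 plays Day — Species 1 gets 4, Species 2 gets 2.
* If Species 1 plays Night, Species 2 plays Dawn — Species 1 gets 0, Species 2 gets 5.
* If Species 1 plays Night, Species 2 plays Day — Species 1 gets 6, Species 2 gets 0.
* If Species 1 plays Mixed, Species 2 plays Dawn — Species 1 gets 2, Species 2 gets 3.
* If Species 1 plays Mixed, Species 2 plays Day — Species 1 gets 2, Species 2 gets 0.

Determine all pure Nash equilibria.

Species 1 against Dawn: payoffs 3, 0, 2 → best response Dusk.
Species 1 against Day: payoffs 4, 6, 2 → best response Night.
Species 2 against Dusk: payoffs 9, 2 → best response Dawn.
Species 2 against Night: payoffs 5, 0 → best response Dawn.
Species 2 against Mixed: payoffs 3, 0 → best response Dawn.
Mutual best responses: (Dusk, Dawn).

(Dusk, Dawn)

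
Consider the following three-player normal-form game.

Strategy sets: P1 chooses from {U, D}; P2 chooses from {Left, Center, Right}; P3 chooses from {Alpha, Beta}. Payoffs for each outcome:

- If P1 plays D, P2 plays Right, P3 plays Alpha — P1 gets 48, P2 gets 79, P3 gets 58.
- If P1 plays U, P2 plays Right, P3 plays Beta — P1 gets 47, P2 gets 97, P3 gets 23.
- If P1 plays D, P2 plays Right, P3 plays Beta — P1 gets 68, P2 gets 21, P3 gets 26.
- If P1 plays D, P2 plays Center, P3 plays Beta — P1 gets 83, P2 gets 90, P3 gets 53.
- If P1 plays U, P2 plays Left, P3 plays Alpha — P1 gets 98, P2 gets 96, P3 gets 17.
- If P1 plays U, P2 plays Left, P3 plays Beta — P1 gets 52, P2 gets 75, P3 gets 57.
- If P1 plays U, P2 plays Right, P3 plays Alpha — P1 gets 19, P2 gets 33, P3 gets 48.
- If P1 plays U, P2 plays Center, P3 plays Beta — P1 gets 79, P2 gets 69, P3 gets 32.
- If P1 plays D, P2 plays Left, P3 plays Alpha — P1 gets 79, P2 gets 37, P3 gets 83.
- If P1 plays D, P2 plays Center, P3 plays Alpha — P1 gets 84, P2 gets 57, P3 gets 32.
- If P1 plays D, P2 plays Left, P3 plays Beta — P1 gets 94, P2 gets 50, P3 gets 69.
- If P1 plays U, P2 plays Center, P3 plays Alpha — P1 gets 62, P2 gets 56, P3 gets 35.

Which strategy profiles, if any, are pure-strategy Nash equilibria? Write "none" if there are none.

(U, Left, Alpha): P3 can switch to Beta (17 → 57). Not NE.
(U, Left, Beta): P1 can switch to D (52 → 94). Not NE.
(U, Center, Alpha): P1 can switch to D (62 → 84). Not NE.
(U, Center, Beta): P1 can switch to D (79 → 83). Not NE.
(U, Right, Alpha): P1 can switch to D (19 → 48). Not NE.
(U, Right, Beta): P1 can switch to D (47 → 68). Not NE.
(D, Left, Alpha): P1 can switch to U (79 → 98). Not NE.
(D, Left, Beta): P2 can switch to Center (50 → 90). Not NE.
(D, Center, Alpha): P2 can switch to Right (57 → 79). Not NE.
(D, Center, Beta): P1 gets 83, best alternative 79; P2 gets 90, best alternative 50; P3 gets 53, best alternative 32. No profitable deviation — NE.
(D, Right, Alpha): P1 gets 48, best alternative 19; P2 gets 79, best alternative 57; P3 gets 58, best alternative 26. No profitable deviation — NE.
(D, Right, Beta): P2 can switch to Left (21 → 50). Not NE.

The pure Nash equilibria are (D, Center, Beta), (D, Right, Alpha).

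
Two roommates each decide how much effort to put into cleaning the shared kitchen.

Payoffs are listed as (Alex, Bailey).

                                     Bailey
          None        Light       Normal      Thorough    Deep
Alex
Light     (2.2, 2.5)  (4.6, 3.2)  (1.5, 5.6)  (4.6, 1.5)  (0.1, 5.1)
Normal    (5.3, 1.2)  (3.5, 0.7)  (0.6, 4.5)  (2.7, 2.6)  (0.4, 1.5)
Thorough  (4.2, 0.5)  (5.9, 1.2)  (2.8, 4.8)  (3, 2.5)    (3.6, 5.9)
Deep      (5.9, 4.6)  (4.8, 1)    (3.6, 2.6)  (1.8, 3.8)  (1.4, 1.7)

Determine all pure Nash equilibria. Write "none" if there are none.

The pure Nash equilibria are (Thorough, Deep) and (Deep, None).

For each player, find the best response to each opponent profile; mutual best responses are the pure NE.
Alex against None: payoffs 2.2, 5.3, 4.2, 5.9 → best response Deep.
Alex against Light: payoffs 4.6, 3.5, 5.9, 4.8 → best response Thorough.
Alex against Normal: payoffs 1.5, 0.6, 2.8, 3.6 → best response Deep.
Alex against Thorough: payoffs 4.6, 2.7, 3, 1.8 → best response Light.
Alex against Deep: payoffs 0.1, 0.4, 3.6, 1.4 → best response Thorough.
Bailey against Light: payoffs 2.5, 3.2, 5.6, 1.5, 5.1 → best response Normal.
Bailey against Normal: payoffs 1.2, 0.7, 4.5, 2.6, 1.5 → best response Normal.
Bailey against Thorough: payoffs 0.5, 1.2, 4.8, 2.5, 5.9 → best response Deep.
Bailey against Deep: payoffs 4.6, 1, 2.6, 3.8, 1.7 → best response None.
Mutual best responses: (Thorough, Deep); (Deep, None).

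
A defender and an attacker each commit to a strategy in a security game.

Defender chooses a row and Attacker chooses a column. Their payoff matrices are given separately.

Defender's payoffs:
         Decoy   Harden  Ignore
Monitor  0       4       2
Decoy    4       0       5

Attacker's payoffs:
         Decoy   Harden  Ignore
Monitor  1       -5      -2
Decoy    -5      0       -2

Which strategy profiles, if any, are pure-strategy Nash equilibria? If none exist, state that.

(Monitor, Decoy): Defender can switch to Decoy (0 → 4). Not NE.
(Monitor, Harden): Attacker can switch to Decoy (-5 → 1). Not NE.
(Monitor, Ignore): Defender can switch to Decoy (2 → 5). Not NE.
(Decoy, Decoy): Attacker can switch to Harden (-5 → 0). Not NE.
(Decoy, Harden): Defender can switch to Monitor (0 → 4). Not NE.
(Decoy, Ignore): Attacker can switch to Harden (-2 → 0). Not NE.

There is no pure-strategy Nash equilibrium.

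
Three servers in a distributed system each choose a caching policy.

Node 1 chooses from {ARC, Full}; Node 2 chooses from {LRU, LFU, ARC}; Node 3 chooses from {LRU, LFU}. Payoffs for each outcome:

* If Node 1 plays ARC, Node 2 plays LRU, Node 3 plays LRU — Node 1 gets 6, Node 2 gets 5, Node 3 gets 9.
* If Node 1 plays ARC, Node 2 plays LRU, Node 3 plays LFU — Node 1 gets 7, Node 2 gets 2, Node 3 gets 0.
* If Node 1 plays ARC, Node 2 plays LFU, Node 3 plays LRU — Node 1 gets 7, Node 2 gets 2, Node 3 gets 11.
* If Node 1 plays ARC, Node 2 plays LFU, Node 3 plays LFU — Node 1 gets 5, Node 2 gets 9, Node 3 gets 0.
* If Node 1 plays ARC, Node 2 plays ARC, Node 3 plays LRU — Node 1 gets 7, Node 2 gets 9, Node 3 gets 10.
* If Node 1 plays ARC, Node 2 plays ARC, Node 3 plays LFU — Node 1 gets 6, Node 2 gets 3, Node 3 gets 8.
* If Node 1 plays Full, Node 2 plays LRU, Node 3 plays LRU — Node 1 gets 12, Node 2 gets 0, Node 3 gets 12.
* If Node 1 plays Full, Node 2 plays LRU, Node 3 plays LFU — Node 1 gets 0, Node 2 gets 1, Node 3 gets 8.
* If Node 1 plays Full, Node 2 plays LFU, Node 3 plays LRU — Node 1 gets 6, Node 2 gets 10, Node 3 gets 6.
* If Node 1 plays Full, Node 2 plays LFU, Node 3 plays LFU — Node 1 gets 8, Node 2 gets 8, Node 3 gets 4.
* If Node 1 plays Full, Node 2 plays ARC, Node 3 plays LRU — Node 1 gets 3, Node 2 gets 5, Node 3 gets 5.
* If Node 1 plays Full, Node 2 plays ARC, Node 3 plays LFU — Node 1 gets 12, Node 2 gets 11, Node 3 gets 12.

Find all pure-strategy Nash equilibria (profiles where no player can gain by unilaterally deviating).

(ARC, LRU, LRU): Node 1 can switch to Full (6 → 12). Not NE.
(ARC, LRU, LFU): Node 2 can switch to LFU (2 → 9). Not NE.
(ARC, LFU, LRU): Node 2 can switch to LRU (2 → 5). Not NE.
(ARC, LFU, LFU): Node 1 can switch to Full (5 → 8). Not NE.
(ARC, ARC, LRU): Node 1 gets 7, best alternative 3; Node 2 gets 9, best alternative 5; Node 3 gets 10, best alternative 8. No profitable deviation — NE.
(ARC, ARC, LFU): Node 1 can switch to Full (6 → 12). Not NE.
(Full, LRU, LRU): Node 2 can switch to LFU (0 → 10). Not NE.
(Full, ARC, LFU): Node 1 gets 12, best alternative 6; Node 2 gets 11, best alternative 8; Node 3 gets 12, best alternative 5. No profitable deviation — NE.
(The remaining 4 profiles each have a profitable deviation by the same check.)

Pure-strategy Nash equilibria: (ARC, ARC, LRU); (Full, ARC, LFU)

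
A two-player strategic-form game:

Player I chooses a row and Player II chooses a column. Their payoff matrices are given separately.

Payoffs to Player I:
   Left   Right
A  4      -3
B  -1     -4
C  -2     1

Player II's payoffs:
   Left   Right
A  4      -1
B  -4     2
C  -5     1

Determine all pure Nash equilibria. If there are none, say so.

(A, Left): Player I gets 4, best alternative -1; Player II gets 4, best alternative -1. No profitable deviation — NE.
(A, Right): Player I can switch to C (-3 → 1). Not NE.
(B, Left): Player I can switch to A (-1 → 4). Not NE.
(B, Right): Player I can switch to A (-4 → -3). Not NE.
(C, Left): Player I can switch to A (-2 → 4). Not NE.
(C, Right): Player I gets 1, best alternative -3; Player II gets 1, best alternative -5. No profitable deviation — NE.

Pure-strategy Nash equilibria: (A, Left), (C, Right)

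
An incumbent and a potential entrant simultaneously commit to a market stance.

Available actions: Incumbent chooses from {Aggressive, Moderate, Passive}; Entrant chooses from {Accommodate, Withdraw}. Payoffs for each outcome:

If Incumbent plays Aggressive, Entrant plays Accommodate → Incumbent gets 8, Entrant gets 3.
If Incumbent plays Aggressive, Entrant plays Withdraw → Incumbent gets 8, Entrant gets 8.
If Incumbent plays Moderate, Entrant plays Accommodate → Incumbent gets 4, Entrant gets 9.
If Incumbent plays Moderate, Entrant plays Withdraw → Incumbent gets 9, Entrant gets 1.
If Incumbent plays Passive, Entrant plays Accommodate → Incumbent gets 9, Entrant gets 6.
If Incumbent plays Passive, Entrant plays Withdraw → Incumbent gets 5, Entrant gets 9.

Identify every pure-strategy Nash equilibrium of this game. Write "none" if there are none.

(Aggressive, Accommodate): Incumbent can switch to Passive (8 → 9). Not NE.
(Aggressive, Withdraw): Incumbent can switch to Moderate (8 → 9). Not NE.
(Moderate, Accommodate): Incumbent can switch to Aggressive (4 → 8). Not NE.
(Moderate, Withdraw): Entrant can switch to Accommodate (1 → 9). Not NE.
(Passive, Accommodate): Entrant can switch to Withdraw (6 → 9). Not NE.
(Passive, Withdraw): Incumbent can switch to Aggressive (5 → 8). Not NE.

No pure-strategy Nash equilibrium.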